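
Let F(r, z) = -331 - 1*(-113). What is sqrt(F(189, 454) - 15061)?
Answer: I*sqrt(15279) ≈ 123.61*I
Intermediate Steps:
F(r, z) = -218 (F(r, z) = -331 + 113 = -218)
sqrt(F(189, 454) - 15061) = sqrt(-218 - 15061) = sqrt(-15279) = I*sqrt(15279)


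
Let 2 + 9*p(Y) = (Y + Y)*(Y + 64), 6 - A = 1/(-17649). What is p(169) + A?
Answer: 154538567/17649 ≈ 8756.2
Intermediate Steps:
A = 105895/17649 (A = 6 - 1/(-17649) = 6 - 1*(-1/17649) = 6 + 1/17649 = 105895/17649 ≈ 6.0001)
p(Y) = -2/9 + 2*Y*(64 + Y)/9 (p(Y) = -2/9 + ((Y + Y)*(Y + 64))/9 = -2/9 + ((2*Y)*(64 + Y))/9 = -2/9 + (2*Y*(64 + Y))/9 = -2/9 + 2*Y*(64 + Y)/9)
p(169) + A = (-2/9 + (2/9)*169² + (128/9)*169) + 105895/17649 = (-2/9 + (2/9)*28561 + 21632/9) + 105895/17649 = (-2/9 + 57122/9 + 21632/9) + 105895/17649 = 78752/9 + 105895/17649 = 154538567/17649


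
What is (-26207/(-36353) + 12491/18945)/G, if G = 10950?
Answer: 475288469/3770674027875 ≈ 0.00012605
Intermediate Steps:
(-26207/(-36353) + 12491/18945)/G = (-26207/(-36353) + 12491/18945)/10950 = (-26207*(-1/36353) + 12491*(1/18945))*(1/10950) = (26207/36353 + 12491/18945)*(1/10950) = (950576938/688707585)*(1/10950) = 475288469/3770674027875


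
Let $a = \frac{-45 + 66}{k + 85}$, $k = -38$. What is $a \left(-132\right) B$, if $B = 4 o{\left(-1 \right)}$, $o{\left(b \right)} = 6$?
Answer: $- \frac{66528}{47} \approx -1415.5$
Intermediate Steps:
$a = \frac{21}{47}$ ($a = \frac{-45 + 66}{-38 + 85} = \frac{21}{47} \approx 0.44681$)
$B = 24$ ($B = 4 \cdot 6 = 24$)
$a \left(-132\right) B = \frac{21}{47} \left(-132\right) 24 = \left(- \frac{2772}{47}\right) 24 = - \frac{66528}{47}$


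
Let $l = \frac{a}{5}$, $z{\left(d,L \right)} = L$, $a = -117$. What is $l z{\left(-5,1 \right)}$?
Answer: $- \frac{117}{5} \approx -23.4$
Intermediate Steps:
$l = - \frac{117}{5} \approx -23.4$
$l z{\left(-5,1 \right)} = \left(- \frac{117}{5}\right) 1 = - \frac{117}{5}$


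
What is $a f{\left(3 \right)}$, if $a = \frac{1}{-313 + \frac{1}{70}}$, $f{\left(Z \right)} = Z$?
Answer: $- \frac{70}{7303} \approx -0.0095851$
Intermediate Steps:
$a = - \frac{70}{21909}$ ($a = \frac{1}{-313 + \frac{1}{70}} = \frac{1}{- \frac{21909}{70}} = - \frac{70}{21909} \approx -0.003195$)
$a f{\left(3 \right)} = \left(- \frac{70}{21909}\right) 3 = - \frac{70}{7303}$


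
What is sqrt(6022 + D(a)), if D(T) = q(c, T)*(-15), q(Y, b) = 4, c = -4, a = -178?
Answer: sqrt(5962) ≈ 77.214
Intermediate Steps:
D(T) = -60 (D(T) = 4*(-15) = -60)
sqrt(6022 + D(a)) = sqrt(6022 - 60) = sqrt(5962)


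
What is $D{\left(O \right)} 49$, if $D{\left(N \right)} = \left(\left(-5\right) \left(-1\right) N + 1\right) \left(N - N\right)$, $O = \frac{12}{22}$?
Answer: $0$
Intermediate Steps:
$O = \frac{6}{11}$ ($O = 12 \cdot \frac{1}{22} = \frac{6}{11} \approx 0.54545$)
$D{\left(N \right)} = 0$ ($D{\left(N \right)} = \left(5 N + 1\right) 0 = \left(1 + 5 N\right) 0 = 0$)
$D{\left(O \right)} 49 = 0 \cdot 49 = 0$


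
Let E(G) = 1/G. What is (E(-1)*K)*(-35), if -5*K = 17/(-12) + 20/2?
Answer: -721/12 ≈ -60.083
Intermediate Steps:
K = -103/60 (K = -(17/(-12) + 20/2)/5 = -(17*(-1/12) + 20*(1/2))/5 = -(-17/12 + 10)/5 = -1/5*103/12 = -103/60 ≈ -1.7167)
(E(-1)*K)*(-35) = (-103/60/(-1))*(-35) = -1*(-103/60)*(-35) = (103/60)*(-35) = -721/12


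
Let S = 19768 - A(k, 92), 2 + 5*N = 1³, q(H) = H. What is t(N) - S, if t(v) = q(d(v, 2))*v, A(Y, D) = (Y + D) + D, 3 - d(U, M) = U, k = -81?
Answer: -491641/25 ≈ -19666.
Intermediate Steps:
d(U, M) = 3 - U
A(Y, D) = Y + 2*D (A(Y, D) = (D + Y) + D = Y + 2*D)
N = -⅕ (N = -⅖ + (⅕)*1³ = -⅖ + (⅕)*1 = -⅖ + ⅕ = -⅕ ≈ -0.20000)
t(v) = v*(3 - v) (t(v) = (3 - v)*v = v*(3 - v))
S = 19665 (S = 19768 - (-81 + 2*92) = 19768 - (-81 + 184) = 19768 - 1*103 = 19768 - 103 = 19665)
t(N) - S = -(3 - 1*(-⅕))/5 - 1*19665 = -(3 + ⅕)/5 - 19665 = -⅕*16/5 - 19665 = -16/25 - 19665 = -491641/25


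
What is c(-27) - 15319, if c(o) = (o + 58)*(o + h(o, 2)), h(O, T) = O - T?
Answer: -17055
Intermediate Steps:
c(o) = (-2 + 2*o)*(58 + o) (c(o) = (o + 58)*(o + (o - 1*2)) = (58 + o)*(o + (o - 2)) = (58 + o)*(o + (-2 + o)) = (58 + o)*(-2 + 2*o) = (-2 + 2*o)*(58 + o))
c(-27) - 15319 = (-116 + 2*(-27)**2 + 114*(-27)) - 15319 = (-116 + 2*729 - 3078) - 15319 = (-116 + 1458 - 3078) - 15319 = -1736 - 15319 = -17055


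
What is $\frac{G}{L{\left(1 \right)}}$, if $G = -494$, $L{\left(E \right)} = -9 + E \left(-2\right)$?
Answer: $\frac{494}{11} \approx 44.909$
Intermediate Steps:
$L{\left(E \right)} = -9 - 2 E$
$\frac{G}{L{\left(1 \right)}} = - \frac{494}{-9 - 2} = - \frac{494}{-11} = \left(-494\right) \left(- \frac{1}{11}\right) = \frac{494}{11}$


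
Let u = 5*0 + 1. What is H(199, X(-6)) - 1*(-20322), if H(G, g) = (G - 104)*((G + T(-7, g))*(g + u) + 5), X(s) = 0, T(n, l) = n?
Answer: 39037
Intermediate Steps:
u = 1 (u = 0 + 1 = 1)
H(G, g) = (-104 + G)*(5 + (1 + g)*(-7 + G)) (H(G, g) = (G - 104)*((G - 7)*(g + 1) + 5) = (-104 + G)*((-7 + G)*(1 + g) + 5) = (-104 + G)*((1 + g)*(-7 + G) + 5) = (-104 + G)*(5 + (1 + g)*(-7 + G)))
H(199, X(-6)) - 1*(-20322) = (208 + 199² - 106*199 + 728*0 + 0*199² - 111*199*0) - 1*(-20322) = (208 + 39601 - 21094 + 0 + 0*39601 + 0) + 20322 = (208 + 39601 - 21094 + 0 + 0 + 0) + 20322 = 18715 + 20322 = 39037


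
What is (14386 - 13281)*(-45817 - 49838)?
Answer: -105698775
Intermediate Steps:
(14386 - 13281)*(-45817 - 49838) = 1105*(-95655) = -105698775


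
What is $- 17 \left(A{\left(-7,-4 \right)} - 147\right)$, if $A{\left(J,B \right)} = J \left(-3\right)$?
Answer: $2142$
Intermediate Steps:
$A{\left(J,B \right)} = - 3 J$
$- 17 \left(A{\left(-7,-4 \right)} - 147\right) = - 17 \left(\left(-3\right) \left(-7\right) - 147\right) = - 17 \left(21 - 147\right) = \left(-17\right) \left(-126\right) = 2142$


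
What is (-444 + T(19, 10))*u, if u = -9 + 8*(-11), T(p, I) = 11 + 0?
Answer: 42001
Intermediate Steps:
T(p, I) = 11
u = -97 (u = -9 - 88 = -97)
(-444 + T(19, 10))*u = (-444 + 11)*(-97) = -433*(-97) = 42001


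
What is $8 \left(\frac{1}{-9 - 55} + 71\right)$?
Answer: $\frac{4543}{8} \approx 567.88$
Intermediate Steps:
$8 \left(\frac{1}{-9 - 55} + 71\right) = 8 \left(\frac{1}{-64} + 71\right) = 8 \left(- \frac{1}{64} + 71\right) = 8 \cdot \frac{4543}{64} = \frac{4543}{8}$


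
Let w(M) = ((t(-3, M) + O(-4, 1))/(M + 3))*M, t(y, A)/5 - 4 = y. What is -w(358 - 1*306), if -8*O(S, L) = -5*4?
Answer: -78/11 ≈ -7.0909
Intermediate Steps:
O(S, L) = 5/2 (O(S, L) = -(-5)*4/8 = -⅛*(-20) = 5/2)
t(y, A) = 20 + 5*y
w(M) = 15*M/(2*(3 + M)) (w(M) = (((20 + 5*(-3)) + 5/2)/(M + 3))*M = (((20 - 15) + 5/2)/(3 + M))*M = ((5 + 5/2)/(3 + M))*M = (15/(2*(3 + M)))*M = 15*M/(2*(3 + M)))
-w(358 - 1*306) = -15*(358 - 1*306)/(2*(3 + (358 - 1*306))) = -15*(358 - 306)/(2*(3 + (358 - 306))) = -15*52/(2*(3 + 52)) = -15*52/(2*55) = -1*78/11 = -78/11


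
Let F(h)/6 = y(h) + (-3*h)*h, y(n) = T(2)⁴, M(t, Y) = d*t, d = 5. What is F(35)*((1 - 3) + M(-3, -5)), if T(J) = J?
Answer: 373218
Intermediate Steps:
M(t, Y) = 5*t
y(n) = 16 (y(n) = 2⁴ = 16)
F(h) = 96 - 18*h² (F(h) = 6*(16 + (-3*h)*h) = 6*(16 - 3*h²) = 96 - 18*h²)
F(35)*((1 - 3) + M(-3, -5)) = (96 - 18*35²)*((1 - 3) + 5*(-3)) = (96 - 18*1225)*(-2 - 15) = (96 - 22050)*(-17) = -21954*(-17) = 373218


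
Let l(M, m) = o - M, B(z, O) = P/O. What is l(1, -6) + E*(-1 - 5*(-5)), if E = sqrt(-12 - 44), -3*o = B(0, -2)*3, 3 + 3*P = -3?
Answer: -2 + 48*I*sqrt(14) ≈ -2.0 + 179.6*I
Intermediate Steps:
P = -2 (P = -1 + (1/3)*(-3) = -1 - 1 = -2)
B(z, O) = -2/O
o = -1 (o = -(-2/(-2))*3/3 = -(-2*(-1/2))*3/3 = -3/3 = -1/3*3 = -1)
E = 2*I*sqrt(14) (E = sqrt(-56) = 2*I*sqrt(14) ≈ 7.4833*I)
l(M, m) = -1 - M
l(1, -6) + E*(-1 - 5*(-5)) = (-1 - 1*1) + (2*I*sqrt(14))*(-1 - 5*(-5)) = (-1 - 1) + (2*I*sqrt(14))*(-1 + 25) = -2 + (2*I*sqrt(14))*24 = -2 + 48*I*sqrt(14)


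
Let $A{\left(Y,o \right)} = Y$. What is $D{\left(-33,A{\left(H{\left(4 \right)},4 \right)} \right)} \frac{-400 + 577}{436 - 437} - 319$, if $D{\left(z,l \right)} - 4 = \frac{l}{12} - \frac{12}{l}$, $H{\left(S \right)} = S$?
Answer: $-555$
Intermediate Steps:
$D{\left(z,l \right)} = 4 - \frac{12}{l} + \frac{l}{12}$ ($D{\left(z,l \right)} = 4 + \left(\frac{l}{12} - \frac{12}{l}\right) = 4 + \left(- \frac{12}{l} + \frac{l}{12}\right) = 4 - \frac{12}{l} + \frac{l}{12}$)
$D{\left(-33,A{\left(H{\left(4 \right)},4 \right)} \right)} \frac{-400 + 577}{436 - 437} - 319 = \left(4 - \frac{12}{4} + \frac{1}{12} \cdot 4\right) \frac{-400 + 577}{436 - 437} - 319 = \left(4 - 3 + \frac{1}{3}\right) \frac{177}{-1} - 319 = \left(4 - 3 + \frac{1}{3}\right) 177 \left(-1\right) - 319 = \frac{4}{3} \left(-177\right) - 319 = -236 - 319 = -555$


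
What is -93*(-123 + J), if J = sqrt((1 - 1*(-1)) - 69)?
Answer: 11439 - 93*I*sqrt(67) ≈ 11439.0 - 761.24*I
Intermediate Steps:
J = I*sqrt(67) (J = sqrt((1 + 1) - 69) = sqrt(2 - 69) = sqrt(-67) = I*sqrt(67) ≈ 8.1853*I)
-93*(-123 + J) = -93*(-123 + I*sqrt(67)) = 11439 - 93*I*sqrt(67)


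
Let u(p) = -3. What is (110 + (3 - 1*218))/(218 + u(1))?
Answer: -21/43 ≈ -0.48837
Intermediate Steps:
(110 + (3 - 1*218))/(218 + u(1)) = (110 + (3 - 1*218))/(218 - 3) = (110 + (3 - 218))/215 = (110 - 215)*(1/215) = -105*1/215 = -21/43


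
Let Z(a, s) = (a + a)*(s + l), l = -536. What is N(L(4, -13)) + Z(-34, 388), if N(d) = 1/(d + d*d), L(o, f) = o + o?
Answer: 724609/72 ≈ 10064.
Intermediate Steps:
L(o, f) = 2*o
Z(a, s) = 2*a*(-536 + s) (Z(a, s) = (a + a)*(s - 536) = (2*a)*(-536 + s) = 2*a*(-536 + s))
N(d) = 1/(d + d²)
N(L(4, -13)) + Z(-34, 388) = 1/(((2*4))*(1 + 2*4)) + 2*(-34)*(-536 + 388) = 1/(8*(1 + 8)) + 2*(-34)*(-148) = (⅛)/9 + 10064 = (⅛)*(⅑) + 10064 = 1/72 + 10064 = 724609/72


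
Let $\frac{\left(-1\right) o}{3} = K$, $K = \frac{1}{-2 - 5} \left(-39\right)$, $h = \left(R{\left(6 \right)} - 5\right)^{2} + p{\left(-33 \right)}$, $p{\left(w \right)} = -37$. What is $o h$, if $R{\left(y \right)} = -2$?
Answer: $- \frac{1404}{7} \approx -200.57$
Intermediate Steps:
$h = 12$ ($h = \left(-2 - 5\right)^{2} - 37 = \left(-7\right)^{2} - 37 = 49 - 37 = 12$)
$K = \frac{39}{7}$ ($K = \frac{1}{-2 + \left(-5 + 0\right)} \left(-39\right) = \frac{1}{-2 - 5} \left(-39\right) = \frac{1}{-7} \left(-39\right) = \left(- \frac{1}{7}\right) \left(-39\right) = \frac{39}{7} \approx 5.5714$)
$o = - \frac{117}{7}$ ($o = \left(-3\right) \frac{39}{7} = - \frac{117}{7} \approx -16.714$)
$o h = \left(- \frac{117}{7}\right) 12 = - \frac{1404}{7}$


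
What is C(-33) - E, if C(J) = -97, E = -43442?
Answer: 43345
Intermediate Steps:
C(-33) - E = -97 - 1*(-43442) = -97 + 43442 = 43345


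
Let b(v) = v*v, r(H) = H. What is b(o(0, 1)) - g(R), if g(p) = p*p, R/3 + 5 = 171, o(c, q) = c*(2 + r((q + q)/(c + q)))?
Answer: -248004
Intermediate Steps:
o(c, q) = c*(2 + 2*q/(c + q)) (o(c, q) = c*(2 + (q + q)/(c + q)) = c*(2 + (2*q)/(c + q)) = c*(2 + 2*q/(c + q)))
b(v) = v**2
R = 498 (R = -15 + 3*171 = -15 + 513 = 498)
g(p) = p**2
b(o(0, 1)) - g(R) = (2*0*(0 + 2*1)/(0 + 1))**2 - 1*498**2 = (2*0*(0 + 2)/1)**2 - 1*248004 = (2*0*1*2)**2 - 248004 = 0**2 - 248004 = 0 - 248004 = -248004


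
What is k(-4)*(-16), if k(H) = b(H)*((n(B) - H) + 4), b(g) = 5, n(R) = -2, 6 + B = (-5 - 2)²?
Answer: -480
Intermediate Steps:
B = 43 (B = -6 + (-5 - 2)² = -6 + (-7)² = -6 + 49 = 43)
k(H) = 10 - 5*H (k(H) = 5*((-2 - H) + 4) = 5*(2 - H) = 10 - 5*H)
k(-4)*(-16) = (10 - 5*(-4))*(-16) = (10 + 20)*(-16) = 30*(-16) = -480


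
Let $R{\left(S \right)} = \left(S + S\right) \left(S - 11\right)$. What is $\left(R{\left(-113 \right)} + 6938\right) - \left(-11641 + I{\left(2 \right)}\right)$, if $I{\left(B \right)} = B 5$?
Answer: $46593$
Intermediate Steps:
$I{\left(B \right)} = 5 B$
$R{\left(S \right)} = 2 S \left(-11 + S\right)$
$\left(R{\left(-113 \right)} + 6938\right) - \left(-11641 + I{\left(2 \right)}\right) = \left(2 \left(-113\right) \left(-11 - 113\right) + 6938\right) + \left(11641 - 5 \cdot 2\right) = \left(2 \left(-113\right) \left(-124\right) + 6938\right) + \left(11641 - 10\right) = \left(28024 + 6938\right) + \left(11641 - 10\right) = 34962 + 11631 = 46593$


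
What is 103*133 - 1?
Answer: 13698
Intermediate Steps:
103*133 - 1 = 13699 - 1 = 13698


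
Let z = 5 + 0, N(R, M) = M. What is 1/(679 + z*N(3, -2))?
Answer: 1/669 ≈ 0.0014948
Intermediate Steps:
z = 5
1/(679 + z*N(3, -2)) = 1/(679 + 5*(-2)) = 1/(679 - 10) = 1/669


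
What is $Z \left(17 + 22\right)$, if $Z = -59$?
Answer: $-2301$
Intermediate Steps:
$Z \left(17 + 22\right) = - 59 \left(17 + 22\right) = \left(-59\right) 39 = -2301$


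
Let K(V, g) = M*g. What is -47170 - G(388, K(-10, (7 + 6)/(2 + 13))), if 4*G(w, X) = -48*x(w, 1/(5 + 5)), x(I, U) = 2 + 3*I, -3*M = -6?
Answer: -33178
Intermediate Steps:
M = 2 (M = -⅓*(-6) = 2)
K(V, g) = 2*g
G(w, X) = -24 - 36*w (G(w, X) = (-48*(2 + 3*w))/4 = (-96 - 144*w)/4 = -24 - 36*w)
-47170 - G(388, K(-10, (7 + 6)/(2 + 13))) = -47170 - (-24 - 36*388) = -47170 - (-24 - 13968) = -47170 - 1*(-13992) = -47170 + 13992 = -33178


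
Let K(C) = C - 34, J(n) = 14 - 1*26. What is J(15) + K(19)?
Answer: -27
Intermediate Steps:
J(n) = -12 (J(n) = 14 - 26 = -12)
K(C) = -34 + C
J(15) + K(19) = -12 + (-34 + 19) = -12 - 15 = -27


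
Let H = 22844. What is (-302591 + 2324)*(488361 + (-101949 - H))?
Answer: -109167472656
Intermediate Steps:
(-302591 + 2324)*(488361 + (-101949 - H)) = (-302591 + 2324)*(488361 + (-101949 - 1*22844)) = -300267*(488361 + (-101949 - 22844)) = -300267*(488361 - 124793) = -300267*363568 = -109167472656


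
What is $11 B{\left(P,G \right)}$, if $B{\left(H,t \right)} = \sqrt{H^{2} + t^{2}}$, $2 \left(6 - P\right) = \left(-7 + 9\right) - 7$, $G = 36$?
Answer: $\frac{11 \sqrt{5473}}{2} \approx 406.89$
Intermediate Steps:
$P = \frac{17}{2}$ ($P = 6 - \frac{\left(-7 + 9\right) - 7}{2} = 6 - \frac{2 - 7}{2} = 6 - - \frac{5}{2} = 6 + \frac{5}{2} = \frac{17}{2} \approx 8.5$)
$11 B{\left(P,G \right)} = 11 \sqrt{\left(\frac{17}{2}\right)^{2} + 36^{2}} = 11 \sqrt{\frac{289}{4} + 1296} = 11 \sqrt{\frac{5473}{4}} = 11 \frac{\sqrt{5473}}{2} = \frac{11 \sqrt{5473}}{2}$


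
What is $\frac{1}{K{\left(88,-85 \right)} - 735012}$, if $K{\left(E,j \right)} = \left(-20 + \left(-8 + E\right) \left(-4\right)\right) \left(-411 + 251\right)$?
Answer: $- \frac{1}{680612} \approx -1.4693 \cdot 10^{-6}$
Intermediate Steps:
$K{\left(E,j \right)} = -1920 + 640 E$ ($K{\left(E,j \right)} = \left(-20 - \left(-32 + 4 E\right)\right) \left(-160\right) = \left(12 - 4 E\right) \left(-160\right) = -1920 + 640 E$)
$\frac{1}{K{\left(88,-85 \right)} - 735012} = \frac{1}{\left(-1920 + 640 \cdot 88\right) - 735012} = \frac{1}{\left(-1920 + 56320\right) - 735012} = \frac{1}{54400 - 735012} = \frac{1}{-680612} = - \frac{1}{680612}$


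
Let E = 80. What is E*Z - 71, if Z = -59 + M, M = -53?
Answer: -9031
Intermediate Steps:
Z = -112 (Z = -59 - 53 = -112)
E*Z - 71 = 80*(-112) - 71 = -8960 - 71 = -9031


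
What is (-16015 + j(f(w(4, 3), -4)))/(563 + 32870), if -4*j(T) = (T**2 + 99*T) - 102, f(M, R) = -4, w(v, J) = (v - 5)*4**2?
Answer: -31789/66866 ≈ -0.47541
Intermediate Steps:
w(v, J) = -80 + 16*v (w(v, J) = (-5 + v)*16 = -80 + 16*v)
j(T) = 51/2 - 99*T/4 - T**2/4 (j(T) = -((T**2 + 99*T) - 102)/4 = -(-102 + T**2 + 99*T)/4 = 51/2 - 99*T/4 - T**2/4)
(-16015 + j(f(w(4, 3), -4)))/(563 + 32870) = (-16015 + (51/2 - 99/4*(-4) - 1/4*(-4)**2))/(563 + 32870) = (-16015 + (51/2 + 99 - 1/4*16))/33433 = (-16015 + (51/2 + 99 - 4))*(1/33433) = (-16015 + 241/2)*(1/33433) = -31789/2*1/33433 = -31789/66866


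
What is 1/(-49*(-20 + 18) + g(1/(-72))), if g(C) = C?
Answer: 72/7055 ≈ 0.010206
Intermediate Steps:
1/(-49*(-20 + 18) + g(1/(-72))) = 1/(-49*(-20 + 18) + 1/(-72)) = 1/(-49*(-2) - 1/72) = 1/(98 - 1/72) = 1/(7055/72) = 72/7055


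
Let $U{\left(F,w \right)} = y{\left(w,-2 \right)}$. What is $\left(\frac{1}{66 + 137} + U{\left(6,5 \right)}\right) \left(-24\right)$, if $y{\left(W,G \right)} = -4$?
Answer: $\frac{19464}{203} \approx 95.882$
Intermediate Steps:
$U{\left(F,w \right)} = -4$
$\left(\frac{1}{66 + 137} + U{\left(6,5 \right)}\right) \left(-24\right) = \left(\frac{1}{66 + 137} - 4\right) \left(-24\right) = \left(\frac{1}{203} - 4\right) \left(-24\right) = \left(- \frac{811}{203}\right) \left(-24\right) = \frac{19464}{203}$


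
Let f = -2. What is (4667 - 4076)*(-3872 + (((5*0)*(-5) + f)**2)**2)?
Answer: -2278896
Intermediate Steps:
(4667 - 4076)*(-3872 + (((5*0)*(-5) + f)**2)**2) = (4667 - 4076)*(-3872 + (((5*0)*(-5) - 2)**2)**2) = 591*(-3872 + ((0*(-5) - 2)**2)**2) = 591*(-3872 + ((0 - 2)**2)**2) = 591*(-3872 + ((-2)**2)**2) = 591*(-3872 + 4**2) = 591*(-3872 + 16) = 591*(-3856) = -2278896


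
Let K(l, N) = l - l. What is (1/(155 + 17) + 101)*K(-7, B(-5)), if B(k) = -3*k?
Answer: 0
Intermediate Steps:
K(l, N) = 0
(1/(155 + 17) + 101)*K(-7, B(-5)) = (1/(155 + 17) + 101)*0 = (1/172 + 101)*0 = (17373/172)*0 = 0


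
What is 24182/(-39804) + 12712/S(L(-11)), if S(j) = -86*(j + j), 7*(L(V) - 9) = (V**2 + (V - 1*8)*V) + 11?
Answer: -762599/403899 ≈ -1.8881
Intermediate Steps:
L(V) = 74/7 + V**2/7 + V*(-8 + V)/7 (L(V) = 9 + ((V**2 + (V - 1*8)*V) + 11)/7 = 9 + ((V**2 + (V - 8)*V) + 11)/7 = 9 + ((V**2 + (-8 + V)*V) + 11)/7 = 9 + ((V**2 + V*(-8 + V)) + 11)/7 = 9 + (11 + V**2 + V*(-8 + V))/7 = 9 + (11/7 + V**2/7 + V*(-8 + V)/7) = 74/7 + V**2/7 + V*(-8 + V)/7)
S(j) = -172*j
24182/(-39804) + 12712/S(L(-11)) = 24182/(-39804) + 12712/((-172*(74/7 - 8/7*(-11) + (2/7)*(-11)**2))) = 24182*(-1/39804) + 12712/((-172*(74/7 + 88/7 + (2/7)*121))) = -113/186 + 12712/((-172*(74/7 + 88/7 + 242/7))) = -113/186 + 12712/((-172*404/7)) = -113/186 + 12712/(-69488/7) = -113/186 + 12712*(-7/69488) = -113/186 - 11123/8686 = -762599/403899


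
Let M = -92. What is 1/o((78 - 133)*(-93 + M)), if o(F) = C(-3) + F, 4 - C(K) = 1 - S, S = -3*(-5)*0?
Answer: 1/10178 ≈ 9.8251e-5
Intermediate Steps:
S = 0 (S = 15*0 = 0)
C(K) = 3 (C(K) = 4 - (1 - 1*0) = 4 - (1 + 0) = 4 - 1*1 = 4 - 1 = 3)
o(F) = 3 + F
1/o((78 - 133)*(-93 + M)) = 1/(3 + (78 - 133)*(-93 - 92)) = 1/(3 - 55*(-185)) = 1/(3 + 10175) = 1/10178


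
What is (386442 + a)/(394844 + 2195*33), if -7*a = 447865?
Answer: 2257229/3270953 ≈ 0.69008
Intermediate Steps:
a = -447865/7 (a = -⅐*447865 = -447865/7 ≈ -63981.)
(386442 + a)/(394844 + 2195*33) = (386442 - 447865/7)/(394844 + 2195*33) = 2257229/(7*(394844 + 72435)) = (2257229/7)/467279 = (2257229/7)*(1/467279) = 2257229/3270953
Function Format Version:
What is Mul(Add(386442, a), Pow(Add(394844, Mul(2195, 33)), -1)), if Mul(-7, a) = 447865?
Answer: Rational(2257229, 3270953) ≈ 0.69008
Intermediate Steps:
a = Rational(-447865, 7) (a = Mul(Rational(-1, 7), 447865) = Rational(-447865, 7) ≈ -63981.)
Mul(Add(386442, a), Pow(Add(394844, Mul(2195, 33)), -1)) = Mul(Add(386442, Rational(-447865, 7)), Pow(Add(394844, Mul(2195, 33)), -1)) = Mul(Rational(2257229, 7), Pow(Add(394844, 72435), -1)) = Mul(Rational(2257229, 7), Pow(467279, -1)) = Mul(Rational(2257229, 7), Rational(1, 467279)) = Rational(2257229, 3270953)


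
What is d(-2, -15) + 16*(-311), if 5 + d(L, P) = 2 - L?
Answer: -4977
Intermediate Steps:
d(L, P) = -3 - L (d(L, P) = -5 + (2 - L) = -3 - L)
d(-2, -15) + 16*(-311) = (-3 - 1*(-2)) + 16*(-311) = (-3 + 2) - 4976 = -1 - 4976 = -4977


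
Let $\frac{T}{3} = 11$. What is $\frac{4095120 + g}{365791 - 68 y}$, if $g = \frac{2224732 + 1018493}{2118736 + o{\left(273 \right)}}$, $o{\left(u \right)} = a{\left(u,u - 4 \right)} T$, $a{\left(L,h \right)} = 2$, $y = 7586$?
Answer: $- \frac{2892250563155}{105980357238} \approx -27.29$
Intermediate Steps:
$T = 33$ ($T = 3 \cdot 11 = 33$)
$o{\left(u \right)} = 66$ ($o{\left(u \right)} = 2 \cdot 33 = 66$)
$g = \frac{3243225}{2118802}$ ($g = \frac{2224732 + 1018493}{2118736 + 66} = \frac{3243225}{2118802} \approx 1.5307$)
$\frac{4095120 + g}{365791 - 68 y} = \frac{4095120 + \frac{3243225}{2118802}}{365791 - 515848} = \frac{8676751689465}{2118802 \left(365791 - 515848\right)} = \frac{8676751689465}{2118802 \left(-150057\right)} = \frac{8676751689465}{2118802} \left(- \frac{1}{150057}\right) = - \frac{2892250563155}{105980357238}$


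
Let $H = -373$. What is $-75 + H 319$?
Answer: $-119062$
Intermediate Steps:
$-75 + H 319 = -75 - 118987 = -119062$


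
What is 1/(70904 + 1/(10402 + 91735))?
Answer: 102137/7241921849 ≈ 1.4104e-5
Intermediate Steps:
1/(70904 + 1/(10402 + 91735)) = 1/(70904 + 1/102137) = 1/(7241921849/102137) = 102137/7241921849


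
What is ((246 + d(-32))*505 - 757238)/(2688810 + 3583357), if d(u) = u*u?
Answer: -115888/6272167 ≈ -0.018477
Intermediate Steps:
d(u) = u²
((246 + d(-32))*505 - 757238)/(2688810 + 3583357) = ((246 + (-32)²)*505 - 757238)/(2688810 + 3583357) = ((246 + 1024)*505 - 757238)/6272167 = (1270*505 - 757238)*(1/6272167) = (641350 - 757238)*(1/6272167) = -115888*1/6272167 = -115888/6272167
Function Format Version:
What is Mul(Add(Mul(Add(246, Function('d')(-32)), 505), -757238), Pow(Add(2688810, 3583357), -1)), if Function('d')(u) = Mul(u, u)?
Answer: Rational(-115888, 6272167) ≈ -0.018477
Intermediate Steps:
Function('d')(u) = Pow(u, 2)
Mul(Add(Mul(Add(246, Function('d')(-32)), 505), -757238), Pow(Add(2688810, 3583357), -1)) = Mul(Add(Mul(Add(246, Pow(-32, 2)), 505), -757238), Pow(Add(2688810, 3583357), -1)) = Mul(Add(Mul(Add(246, 1024), 505), -757238), Pow(6272167, -1)) = Mul(Add(Mul(1270, 505), -757238), Rational(1, 6272167)) = Mul(Add(641350, -757238), Rational(1, 6272167)) = Mul(-115888, Rational(1, 6272167)) = Rational(-115888, 6272167)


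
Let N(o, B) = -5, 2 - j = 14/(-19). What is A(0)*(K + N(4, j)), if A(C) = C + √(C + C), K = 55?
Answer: 0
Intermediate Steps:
j = 52/19 (j = 2 - 14/(-19) = 2 - 14*(-1)/19 = 2 - 1*(-14/19) = 2 + 14/19 = 52/19 ≈ 2.7368)
A(C) = C + √2*√C (A(C) = C + √(2*C) = C + √2*√C)
A(0)*(K + N(4, j)) = (0 + √2*√0)*(55 - 5) = (0 + √2*0)*50 = (0 + 0)*50 = 0*50 = 0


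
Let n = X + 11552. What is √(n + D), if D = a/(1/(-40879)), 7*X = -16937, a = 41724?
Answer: 3*I*√9286187435/7 ≈ 41299.0*I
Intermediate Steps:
X = -16937/7 (X = (⅐)*(-16937) = -16937/7 ≈ -2419.6)
n = 63927/7 (n = -16937/7 + 11552 = 63927/7 ≈ 9132.4)
D = -1705635396 (D = 41724/(1/(-40879)) = 41724/(-1/40879) = 41724*(-40879) = -1705635396)
√(n + D) = √(63927/7 - 1705635396) = √(-11939383845/7) = 3*I*√9286187435/7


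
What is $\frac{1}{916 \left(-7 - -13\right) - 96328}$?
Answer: $- \frac{1}{90832} \approx -1.1009 \cdot 10^{-5}$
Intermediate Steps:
$\frac{1}{916 \left(-7 - -13\right) - 96328} = \frac{1}{916 \left(-7 + 13\right) - 96328} = \frac{1}{916 \cdot 6 - 96328} = \frac{1}{5496 - 96328} = \frac{1}{-90832} = - \frac{1}{90832}$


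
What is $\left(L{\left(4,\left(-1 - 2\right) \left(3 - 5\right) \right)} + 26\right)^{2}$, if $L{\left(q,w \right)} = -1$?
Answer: $625$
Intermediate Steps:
$\left(L{\left(4,\left(-1 - 2\right) \left(3 - 5\right) \right)} + 26\right)^{2} = \left(-1 + 26\right)^{2} = 25^{2} = 625$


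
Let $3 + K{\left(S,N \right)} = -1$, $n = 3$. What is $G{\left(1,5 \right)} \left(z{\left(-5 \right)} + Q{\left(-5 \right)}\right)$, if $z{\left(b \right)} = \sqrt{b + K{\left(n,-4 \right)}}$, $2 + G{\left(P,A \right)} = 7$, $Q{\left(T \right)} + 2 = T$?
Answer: $-35 + 15 i \approx -35.0 + 15.0 i$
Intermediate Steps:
$Q{\left(T \right)} = -2 + T$
$G{\left(P,A \right)} = 5$ ($G{\left(P,A \right)} = -2 + 7 = 5$)
$K{\left(S,N \right)} = -4$ ($K{\left(S,N \right)} = -3 - 1 = -4$)
$z{\left(b \right)} = \sqrt{-4 + b}$ ($z{\left(b \right)} = \sqrt{b - 4} = \sqrt{-4 + b}$)
$G{\left(1,5 \right)} \left(z{\left(-5 \right)} + Q{\left(-5 \right)}\right) = 5 \left(\sqrt{-4 - 5} - 7\right) = 5 \left(\sqrt{-9} - 7\right) = 5 \left(3 i - 7\right) = 5 \left(-7 + 3 i\right) = -35 + 15 i$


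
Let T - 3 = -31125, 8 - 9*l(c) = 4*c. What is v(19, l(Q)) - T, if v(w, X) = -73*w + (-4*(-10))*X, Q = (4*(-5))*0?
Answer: 267935/9 ≈ 29771.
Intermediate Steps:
Q = 0 (Q = -20*0 = 0)
l(c) = 8/9 - 4*c/9
v(w, X) = -73*w + 40*X
T = -31122 (T = 3 - 31125 = -31122)
v(19, l(Q)) - T = (-73*19 + 40*(8/9 - 4/9*0)) - 1*(-31122) = (-1387 + 40*(8/9 + 0)) + 31122 = (-1387 + 40*(8/9)) + 31122 = (-1387 + 320/9) + 31122 = -12163/9 + 31122 = 267935/9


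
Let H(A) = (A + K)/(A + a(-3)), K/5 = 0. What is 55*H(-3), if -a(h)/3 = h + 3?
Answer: 55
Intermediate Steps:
a(h) = -9 - 3*h (a(h) = -3*(h + 3) = -3*(3 + h) = -9 - 3*h)
K = 0 (K = 5*0 = 0)
H(A) = 1 (H(A) = (A + 0)/(A + (-9 - 3*(-3))) = A/(A + (-9 + 9)) = A/(A + 0) = A/A = 1)
55*H(-3) = 55*1 = 55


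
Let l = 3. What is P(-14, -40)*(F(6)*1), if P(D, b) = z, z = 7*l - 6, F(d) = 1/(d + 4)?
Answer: 3/2 ≈ 1.5000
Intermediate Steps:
F(d) = 1/(4 + d)
z = 15 (z = 7*3 - 6 = 21 - 6 = 15)
P(D, b) = 15
P(-14, -40)*(F(6)*1) = 15*(1/(4 + 6)) = 15*(1/10) = 15*((⅒)*1) = 15*(⅒) = 3/2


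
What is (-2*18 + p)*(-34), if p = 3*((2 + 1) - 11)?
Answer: 2040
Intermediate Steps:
p = -24 (p = 3*(3 - 11) = 3*(-8) = -24)
(-2*18 + p)*(-34) = (-2*18 - 24)*(-34) = (-36 - 24)*(-34) = -60*(-34) = 2040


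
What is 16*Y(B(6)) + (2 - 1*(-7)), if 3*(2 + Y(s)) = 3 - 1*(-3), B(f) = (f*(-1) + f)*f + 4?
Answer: 9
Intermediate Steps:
B(f) = 4 (B(f) = (-f + f)*f + 4 = 0*f + 4 = 0 + 4 = 4)
Y(s) = 0 (Y(s) = -2 + (3 - 1*(-3))/3 = -2 + (3 + 3)/3 = -2 + (⅓)*6 = -2 + 2 = 0)
16*Y(B(6)) + (2 - 1*(-7)) = 16*0 + (2 - 1*(-7)) = 0 + (2 + 7) = 0 + 9 = 9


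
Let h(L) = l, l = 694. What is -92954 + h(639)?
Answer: -92260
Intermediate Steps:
h(L) = 694
-92954 + h(639) = -92954 + 694 = -92260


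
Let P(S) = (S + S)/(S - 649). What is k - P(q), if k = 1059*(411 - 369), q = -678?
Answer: 59020950/1327 ≈ 44477.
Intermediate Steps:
k = 44478 (k = 1059*42 = 44478)
P(S) = 2*S/(-649 + S) (P(S) = (2*S)/(-649 + S) = 2*S/(-649 + S))
k - P(q) = 44478 - 2*(-678)/(-649 - 678) = 44478 - 2*(-678)/(-1327) = 44478 - 2*(-678)*(-1)/1327 = 44478 - 1*1356/1327 = 44478 - 1356/1327 = 59020950/1327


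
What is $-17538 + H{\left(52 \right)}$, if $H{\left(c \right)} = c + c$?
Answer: $-17434$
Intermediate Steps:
$H{\left(c \right)} = 2 c$
$-17538 + H{\left(52 \right)} = -17538 + 2 \cdot 52 = -17538 + 104 = -17434$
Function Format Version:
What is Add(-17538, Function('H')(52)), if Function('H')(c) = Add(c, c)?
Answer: -17434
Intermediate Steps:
Function('H')(c) = Mul(2, c)
Add(-17538, Function('H')(52)) = Add(-17538, Mul(2, 52)) = Add(-17538, 104) = -17434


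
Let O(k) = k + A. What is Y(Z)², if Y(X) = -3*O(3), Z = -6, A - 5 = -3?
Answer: 225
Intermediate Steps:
A = 2 (A = 5 - 3 = 2)
O(k) = 2 + k (O(k) = k + 2 = 2 + k)
Y(X) = -15 (Y(X) = -3*(2 + 3) = -3*5 = -15)
Y(Z)² = (-15)² = 225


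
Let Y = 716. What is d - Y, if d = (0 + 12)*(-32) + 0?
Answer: -1100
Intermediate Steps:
d = -384 (d = 12*(-32) + 0 = -384 + 0 = -384)
d - Y = -384 - 1*716 = -384 - 716 = -1100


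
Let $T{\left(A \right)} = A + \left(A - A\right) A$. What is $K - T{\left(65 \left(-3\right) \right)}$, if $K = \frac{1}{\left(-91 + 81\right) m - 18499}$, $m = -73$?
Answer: $\frac{3464954}{17769} \approx 195.0$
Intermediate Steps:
$K = - \frac{1}{17769}$ ($K = \frac{1}{\left(-91 + 81\right) \left(-73\right) - 18499} = \frac{1}{\left(-10\right) \left(-73\right) - 18499} = \frac{1}{730 - 18499} = \frac{1}{-17769} = - \frac{1}{17769} \approx -5.6278 \cdot 10^{-5}$)
$T{\left(A \right)} = A$ ($T{\left(A \right)} = A + 0 A = A + 0 = A$)
$K - T{\left(65 \left(-3\right) \right)} = - \frac{1}{17769} - 65 \left(-3\right) = - \frac{1}{17769} - -195 = - \frac{1}{17769} + 195 = \frac{3464954}{17769}$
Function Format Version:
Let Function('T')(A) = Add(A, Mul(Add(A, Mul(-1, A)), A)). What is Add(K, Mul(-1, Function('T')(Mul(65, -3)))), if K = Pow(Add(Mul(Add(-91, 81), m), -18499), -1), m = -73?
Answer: Rational(3464954, 17769) ≈ 195.00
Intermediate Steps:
K = Rational(-1, 17769) (K = Pow(Add(Mul(Add(-91, 81), -73), -18499), -1) = Pow(Add(Mul(-10, -73), -18499), -1) = Pow(Add(730, -18499), -1) = Pow(-17769, -1) = Rational(-1, 17769) ≈ -5.6278e-5)
Function('T')(A) = A (Function('T')(A) = Add(A, Mul(0, A)) = Add(A, 0) = A)
Add(K, Mul(-1, Function('T')(Mul(65, -3)))) = Add(Rational(-1, 17769), Mul(-1, Mul(65, -3))) = Add(Rational(-1, 17769), Mul(-1, -195)) = Add(Rational(-1, 17769), 195) = Rational(3464954, 17769)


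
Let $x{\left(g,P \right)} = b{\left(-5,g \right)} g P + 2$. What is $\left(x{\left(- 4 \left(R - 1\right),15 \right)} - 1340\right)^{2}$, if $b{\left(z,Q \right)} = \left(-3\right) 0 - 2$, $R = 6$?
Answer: $544644$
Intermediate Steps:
$b{\left(z,Q \right)} = -2$ ($b{\left(z,Q \right)} = 0 - 2 = -2$)
$x{\left(g,P \right)} = 2 - 2 P g$ ($x{\left(g,P \right)} = - 2 g P + 2 = - 2 P g + 2 = 2 - 2 P g$)
$\left(x{\left(- 4 \left(R - 1\right),15 \right)} - 1340\right)^{2} = \left(\left(2 - 30 \left(- 4 \left(6 - 1\right)\right)\right) - 1340\right)^{2} = \left(\left(2 - 30 \left(\left(-4\right) 5\right)\right) - 1340\right)^{2} = \left(\left(2 - 30 \left(-20\right)\right) - 1340\right)^{2} = \left(\left(2 + 600\right) - 1340\right)^{2} = \left(602 - 1340\right)^{2} = \left(-738\right)^{2} = 544644$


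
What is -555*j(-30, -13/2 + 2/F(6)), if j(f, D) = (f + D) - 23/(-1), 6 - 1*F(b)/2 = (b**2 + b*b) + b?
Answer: 180005/24 ≈ 7500.2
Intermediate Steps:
F(b) = 12 - 4*b**2 - 2*b (F(b) = 12 - 2*((b**2 + b*b) + b) = 12 - 2*((b**2 + b**2) + b) = 12 - 2*(2*b**2 + b) = 12 - 2*(b + 2*b**2) = 12 + (-4*b**2 - 2*b) = 12 - 4*b**2 - 2*b)
j(f, D) = 23 + D + f (j(f, D) = (D + f) - 23*(-1) = (D + f) + 23 = 23 + D + f)
-555*j(-30, -13/2 + 2/F(6)) = -555*(23 + (-13/2 + 2/(12 - 4*6**2 - 2*6)) - 30) = -555*(23 + (-13*1/2 + 2/(12 - 4*36 - 12)) - 30) = -555*(23 + (-13/2 + 2/(12 - 144 - 12)) - 30) = -555*(23 + (-13/2 + 2/(-144)) - 30) = -555*(23 + (-13/2 + 2*(-1/144)) - 30) = -555*(23 + (-13/2 - 1/72) - 30) = -555*(23 - 469/72 - 30) = -555*(-973/72) = 180005/24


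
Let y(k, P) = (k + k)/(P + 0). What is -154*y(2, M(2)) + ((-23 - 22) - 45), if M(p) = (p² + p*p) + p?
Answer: -758/5 ≈ -151.60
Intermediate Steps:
M(p) = p + 2*p² (M(p) = (p² + p²) + p = 2*p² + p = p + 2*p²)
y(k, P) = 2*k/P (y(k, P) = (2*k)/P = 2*k/P)
-154*y(2, M(2)) + ((-23 - 22) - 45) = -308*2/(2*(1 + 2*2)) + ((-23 - 22) - 45) = -308*2/(2*(1 + 4)) + (-45 - 45) = -308*2/(2*5) - 90 = -308*2/10 - 90 = -154*⅖ - 90 = -308/5 - 90 = -758/5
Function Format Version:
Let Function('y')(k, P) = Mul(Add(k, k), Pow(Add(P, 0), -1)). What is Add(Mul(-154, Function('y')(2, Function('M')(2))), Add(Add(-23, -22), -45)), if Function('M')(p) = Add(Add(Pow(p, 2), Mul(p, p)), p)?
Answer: Rational(-758, 5) ≈ -151.60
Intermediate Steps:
Function('M')(p) = Add(p, Mul(2, Pow(p, 2))) (Function('M')(p) = Add(Add(Pow(p, 2), Pow(p, 2)), p) = Add(Mul(2, Pow(p, 2)), p) = Add(p, Mul(2, Pow(p, 2))))
Function('y')(k, P) = Mul(2, k, Pow(P, -1)) (Function('y')(k, P) = Mul(Mul(2, k), Pow(P, -1)) = Mul(2, k, Pow(P, -1)))
Add(Mul(-154, Function('y')(2, Function('M')(2))), Add(Add(-23, -22), -45)) = Add(Mul(-154, Mul(2, 2, Pow(Mul(2, Add(1, Mul(2, 2))), -1))), Add(Add(-23, -22), -45)) = Add(Mul(-154, Mul(2, 2, Pow(Mul(2, Add(1, 4)), -1))), Add(-45, -45)) = Add(Mul(-154, Mul(2, 2, Pow(Mul(2, 5), -1))), -90) = Add(Mul(-154, Mul(2, 2, Pow(10, -1))), -90) = Add(Mul(-154, Mul(2, 2, Rational(1, 10))), -90) = Add(Mul(-154, Rational(2, 5)), -90) = Add(Rational(-308, 5), -90) = Rational(-758, 5)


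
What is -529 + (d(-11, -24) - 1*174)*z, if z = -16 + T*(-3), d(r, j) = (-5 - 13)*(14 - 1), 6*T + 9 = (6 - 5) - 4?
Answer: 3551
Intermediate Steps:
T = -2 (T = -3/2 + ((6 - 5) - 4)/6 = -3/2 + (1 - 4)/6 = -3/2 + (⅙)*(-3) = -3/2 - ½ = -2)
d(r, j) = -234 (d(r, j) = -18*13 = -234)
z = -10 (z = -16 - 2*(-3) = -16 + 6 = -10)
-529 + (d(-11, -24) - 1*174)*z = -529 + (-234 - 1*174)*(-10) = -529 + (-234 - 174)*(-10) = -529 - 408*(-10) = -529 + 4080 = 3551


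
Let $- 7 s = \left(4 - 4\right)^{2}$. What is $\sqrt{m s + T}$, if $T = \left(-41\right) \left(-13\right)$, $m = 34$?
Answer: $\sqrt{533} \approx 23.087$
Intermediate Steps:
$s = 0$ ($s = - \frac{\left(4 - 4\right)^{2}}{7} = - \frac{0^{2}}{7} = \left(- \frac{1}{7}\right) 0 = 0$)
$T = 533$
$\sqrt{m s + T} = \sqrt{34 \cdot 0 + 533} = \sqrt{0 + 533} = \sqrt{533}$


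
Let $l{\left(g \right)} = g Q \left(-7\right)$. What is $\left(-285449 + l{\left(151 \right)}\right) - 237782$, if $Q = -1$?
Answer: $-522174$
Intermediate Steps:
$l{\left(g \right)} = 7 g$ ($l{\left(g \right)} = g \left(-1\right) \left(-7\right) = - g \left(-7\right) = 7 g$)
$\left(-285449 + l{\left(151 \right)}\right) - 237782 = \left(-285449 + 7 \cdot 151\right) - 237782 = \left(-285449 + 1057\right) - 237782 = -284392 - 237782 = -522174$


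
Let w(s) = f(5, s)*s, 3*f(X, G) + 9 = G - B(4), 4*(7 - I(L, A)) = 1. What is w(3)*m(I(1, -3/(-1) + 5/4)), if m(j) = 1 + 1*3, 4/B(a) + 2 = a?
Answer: -32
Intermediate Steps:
B(a) = 4/(-2 + a)
I(L, A) = 27/4 (I(L, A) = 7 - ¼*1 = 7 - ¼ = 27/4)
f(X, G) = -11/3 + G/3 (f(X, G) = -3 + (G - 4/(-2 + 4))/3 = -3 + (G - 4/2)/3 = -3 + (G - 1*2)/3 = -3 + (G - 2)/3 = -3 + (-2 + G)/3 = -3 + (-⅔ + G/3) = -11/3 + G/3)
m(j) = 4 (m(j) = 1 + 3 = 4)
w(s) = s*(-11/3 + s/3) (w(s) = (-11/3 + s/3)*s = s*(-11/3 + s/3))
w(3)*m(I(1, -3/(-1) + 5/4)) = ((⅓)*3*(-11 + 3))*4 = ((⅓)*3*(-8))*4 = -8*4 = -32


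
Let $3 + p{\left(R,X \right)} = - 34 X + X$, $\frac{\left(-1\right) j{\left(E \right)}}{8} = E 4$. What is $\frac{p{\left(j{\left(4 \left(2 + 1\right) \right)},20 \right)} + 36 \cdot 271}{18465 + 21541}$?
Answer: $\frac{9093}{40006} \approx 0.22729$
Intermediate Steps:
$j{\left(E \right)} = - 32 E$ ($j{\left(E \right)} = - 8 E 4 = - 8 \cdot 4 E = - 32 E$)
$p{\left(R,X \right)} = -3 - 33 X$ ($p{\left(R,X \right)} = -3 + \left(- 34 X + X\right) = -3 - 33 X$)
$\frac{p{\left(j{\left(4 \left(2 + 1\right) \right)},20 \right)} + 36 \cdot 271}{18465 + 21541} = \frac{\left(-3 - 660\right) + 36 \cdot 271}{18465 + 21541} = \frac{\left(-3 - 660\right) + 9756}{40006} = \left(-663 + 9756\right) \frac{1}{40006} = 9093 \cdot \frac{1}{40006} = \frac{9093}{40006}$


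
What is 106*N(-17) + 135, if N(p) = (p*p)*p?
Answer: -520643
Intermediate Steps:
N(p) = p³ (N(p) = p²*p = p³)
106*N(-17) + 135 = 106*(-17)³ + 135 = 106*(-4913) + 135 = -520778 + 135 = -520643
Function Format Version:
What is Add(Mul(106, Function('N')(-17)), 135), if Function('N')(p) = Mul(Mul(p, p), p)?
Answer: -520643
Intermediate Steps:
Function('N')(p) = Pow(p, 3) (Function('N')(p) = Mul(Pow(p, 2), p) = Pow(p, 3))
Add(Mul(106, Function('N')(-17)), 135) = Add(Mul(106, Pow(-17, 3)), 135) = Add(Mul(106, -4913), 135) = Add(-520778, 135) = -520643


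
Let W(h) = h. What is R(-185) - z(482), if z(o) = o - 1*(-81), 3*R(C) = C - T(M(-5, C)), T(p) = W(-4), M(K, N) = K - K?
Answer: -1870/3 ≈ -623.33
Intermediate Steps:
M(K, N) = 0
T(p) = -4
R(C) = 4/3 + C/3 (R(C) = (C - 1*(-4))/3 = (C + 4)/3 = (4 + C)/3 = 4/3 + C/3)
z(o) = 81 + o (z(o) = o + 81 = 81 + o)
R(-185) - z(482) = (4/3 + (⅓)*(-185)) - (81 + 482) = (4/3 - 185/3) - 1*563 = -181/3 - 563 = -1870/3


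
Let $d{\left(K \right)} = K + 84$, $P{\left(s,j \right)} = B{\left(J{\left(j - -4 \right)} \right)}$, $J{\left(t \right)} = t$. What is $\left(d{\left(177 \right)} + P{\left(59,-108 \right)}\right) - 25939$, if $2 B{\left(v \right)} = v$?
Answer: $-25730$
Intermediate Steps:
$B{\left(v \right)} = \frac{v}{2}$
$P{\left(s,j \right)} = 2 + \frac{j}{2}$ ($P{\left(s,j \right)} = \frac{j - -4}{2} = \frac{j + 4}{2} = \frac{4 + j}{2} = 2 + \frac{j}{2}$)
$d{\left(K \right)} = 84 + K$
$\left(d{\left(177 \right)} + P{\left(59,-108 \right)}\right) - 25939 = \left(\left(84 + 177\right) + \left(2 + \frac{1}{2} \left(-108\right)\right)\right) - 25939 = \left(261 + \left(2 - 54\right)\right) - 25939 = \left(261 - 52\right) - 25939 = 209 - 25939 = -25730$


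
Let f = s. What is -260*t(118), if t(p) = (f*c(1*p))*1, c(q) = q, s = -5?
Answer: 153400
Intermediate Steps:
f = -5
t(p) = -5*p (t(p) = -5*p*1 = -5*p)
-260*t(118) = -(-1300)*118 = -260*(-590) = 153400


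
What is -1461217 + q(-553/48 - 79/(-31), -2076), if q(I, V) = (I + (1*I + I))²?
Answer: -359304512271/246016 ≈ -1.4605e+6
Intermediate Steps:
q(I, V) = 9*I² (q(I, V) = (I + (I + I))² = (I + 2*I)² = (3*I)² = 9*I²)
-1461217 + q(-553/48 - 79/(-31), -2076) = -1461217 + 9*(-553/48 - 79/(-31))² = -1461217 + 9*(-553*1/48 - 79*(-1/31))² = -1461217 + 9*(-553/48 + 79/31)² = -1461217 + 9*(-13351/1488)² = -1461217 + 9*(178249201/2214144) = -1461217 + 178249201/246016 = -359304512271/246016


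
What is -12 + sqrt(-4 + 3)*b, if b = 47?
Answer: -12 + 47*I ≈ -12.0 + 47.0*I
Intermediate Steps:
-12 + sqrt(-4 + 3)*b = -12 + sqrt(-4 + 3)*47 = -12 + sqrt(-1)*47 = -12 + I*47 = -12 + 47*I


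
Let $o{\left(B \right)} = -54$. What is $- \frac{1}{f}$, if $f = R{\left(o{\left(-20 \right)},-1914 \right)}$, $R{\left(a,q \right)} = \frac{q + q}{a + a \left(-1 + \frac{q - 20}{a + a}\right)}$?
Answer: $- \frac{967}{3828} \approx -0.25261$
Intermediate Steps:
$R{\left(a,q \right)} = \frac{2 q}{a + a \left(-1 + \frac{-20 + q}{2 a}\right)}$
$f = \frac{3828}{967}$ ($f = 4 \left(-1914\right) \frac{1}{-20 - 1914} = 4 \left(-1914\right) \frac{1}{-1934} = 4 \left(-1914\right) \left(- \frac{1}{1934}\right) = \frac{3828}{967} \approx 3.9586$)
$- \frac{1}{f} = - \frac{1}{\frac{3828}{967}} = \left(-1\right) \frac{967}{3828} = - \frac{967}{3828}$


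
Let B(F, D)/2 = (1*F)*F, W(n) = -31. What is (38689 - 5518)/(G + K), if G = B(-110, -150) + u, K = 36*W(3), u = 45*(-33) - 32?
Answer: 11057/7189 ≈ 1.5380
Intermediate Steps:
u = -1517 (u = -1485 - 32 = -1517)
K = -1116 (K = 36*(-31) = -1116)
B(F, D) = 2*F**2 (B(F, D) = 2*((1*F)*F) = 2*(F*F) = 2*F**2)
G = 22683 (G = 2*(-110)**2 - 1517 = 2*12100 - 1517 = 24200 - 1517 = 22683)
(38689 - 5518)/(G + K) = (38689 - 5518)/(22683 - 1116) = 33171/21567 = 33171*(1/21567) = 11057/7189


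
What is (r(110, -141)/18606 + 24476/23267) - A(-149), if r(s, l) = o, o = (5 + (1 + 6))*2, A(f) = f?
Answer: 10826487227/72150967 ≈ 150.05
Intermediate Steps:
o = 24 (o = (5 + 7)*2 = 12*2 = 24)
r(s, l) = 24
(r(110, -141)/18606 + 24476/23267) - A(-149) = (24/18606 + 24476/23267) - 1*(-149) = (24*(1/18606) + 24476*(1/23267)) + 149 = (4/3101 + 24476/23267) + 149 = 75993144/72150967 + 149 = 10826487227/72150967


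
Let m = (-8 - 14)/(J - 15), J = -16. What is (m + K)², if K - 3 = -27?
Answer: 521284/961 ≈ 542.44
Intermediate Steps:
m = 22/31 (m = (-8 - 14)/(-16 - 15) = -22/(-31) = -22*(-1/31) = 22/31 ≈ 0.70968)
K = -24 (K = 3 - 27 = -24)
(m + K)² = (22/31 - 24)² = (-722/31)² = 521284/961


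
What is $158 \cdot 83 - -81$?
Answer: $13195$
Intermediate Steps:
$158 \cdot 83 - -81 = 13114 + 81 = 13195$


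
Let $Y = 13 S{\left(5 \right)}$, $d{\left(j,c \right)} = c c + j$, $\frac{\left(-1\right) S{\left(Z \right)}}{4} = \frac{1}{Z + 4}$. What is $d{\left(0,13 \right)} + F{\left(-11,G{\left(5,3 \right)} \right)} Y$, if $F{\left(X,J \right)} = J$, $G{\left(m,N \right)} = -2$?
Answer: $\frac{1625}{9} \approx 180.56$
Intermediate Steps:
$S{\left(Z \right)} = - \frac{4}{4 + Z}$ ($S{\left(Z \right)} = - \frac{4}{Z + 4} = - \frac{4}{4 + Z}$)
$d{\left(j,c \right)} = j + c^{2}$ ($d{\left(j,c \right)} = c^{2} + j = j + c^{2}$)
$Y = - \frac{52}{9}$ ($Y = 13 \left(- \frac{4}{4 + 5}\right) = 13 \left(- \frac{4}{9}\right) = - \frac{52}{9} \approx -5.7778$)
$d{\left(0,13 \right)} + F{\left(-11,G{\left(5,3 \right)} \right)} Y = \left(0 + 13^{2}\right) - - \frac{104}{9} = \left(0 + 169\right) + \frac{104}{9} = 169 + \frac{104}{9} = \frac{1625}{9}$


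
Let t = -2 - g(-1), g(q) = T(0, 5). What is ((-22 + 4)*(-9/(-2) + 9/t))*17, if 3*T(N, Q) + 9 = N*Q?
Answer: -4131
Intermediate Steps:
T(N, Q) = -3 + N*Q/3 (T(N, Q) = -3 + (N*Q)/3 = -3 + N*Q/3)
g(q) = -3 (g(q) = -3 + (1/3)*0*5 = -3 + 0 = -3)
t = 1 (t = -2 - 1*(-3) = -2 + 3 = 1)
((-22 + 4)*(-9/(-2) + 9/t))*17 = ((-22 + 4)*(-9/(-2) + 9/1))*17 = -18*(-9*(-1/2) + 9*1)*17 = -18*(9/2 + 9)*17 = -18*27/2*17 = -243*17 = -4131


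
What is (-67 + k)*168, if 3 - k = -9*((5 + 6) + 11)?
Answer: 22512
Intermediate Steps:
k = 201 (k = 3 - (-9)*((5 + 6) + 11) = 3 - (-9)*(11 + 11) = 3 - (-9)*22 = 3 - 1*(-198) = 3 + 198 = 201)
(-67 + k)*168 = (-67 + 201)*168 = 134*168 = 22512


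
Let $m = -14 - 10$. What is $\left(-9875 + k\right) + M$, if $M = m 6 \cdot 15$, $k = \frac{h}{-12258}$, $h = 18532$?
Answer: $- \frac{73771781}{6129} \approx -12037.0$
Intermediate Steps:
$k = - \frac{9266}{6129}$ ($k = \frac{18532}{-12258} = 18532 \left(- \frac{1}{12258}\right) = - \frac{9266}{6129} \approx -1.5118$)
$m = -24$ ($m = -14 - 10 = -24$)
$M = -2160$ ($M = \left(-24\right) 6 \cdot 15 = \left(-144\right) 15 = -2160$)
$\left(-9875 + k\right) + M = \left(-9875 - \frac{9266}{6129}\right) - 2160 = - \frac{60533141}{6129} - 2160 = - \frac{73771781}{6129}$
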